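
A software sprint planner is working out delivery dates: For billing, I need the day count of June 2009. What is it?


Month: June
Year: 2009
June is a 30-day month
Total: 30 days

30


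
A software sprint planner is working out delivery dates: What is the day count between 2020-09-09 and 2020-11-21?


Start date: 2020-09-09
End date: 2020-11-21
Sep 2020: +22 days
Oct 2020: +31 days
Nov 2020: +20 days
Total: 73 days

73


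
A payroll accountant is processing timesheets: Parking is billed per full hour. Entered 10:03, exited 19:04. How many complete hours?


Start: 10:03
End: 19:04
Hour difference: 19 - 10 = 9 hours
Minute difference: 4 - 3 = 1 minutes
Total minutes: 541
Complete hours: 541 / 60 = 9 (remainder 1)

9


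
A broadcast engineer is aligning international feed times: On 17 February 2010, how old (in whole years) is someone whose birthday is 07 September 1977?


Birth: 1977-09-07
Reference: 2010-02-17
Year difference: 2010 - 1977 = 33
Has birthday (09-07) occurred by 02-17? No
Birthday not yet reached this year -> subtract 1
Age in full years: 32

32


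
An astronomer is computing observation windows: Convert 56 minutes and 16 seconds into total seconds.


Minutes: 56
Seconds: 16
Convert minutes to seconds: 56 x 60 = 3360
Add remaining seconds: 3360 + 16 = 3376

3376


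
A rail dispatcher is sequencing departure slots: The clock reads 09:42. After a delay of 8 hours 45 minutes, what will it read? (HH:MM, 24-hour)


Start time: 09:42
Adding: 8 hours 45 minutes
Minutes: 42 + 45 = 87
Minute overflow: 87 >= 60, so carry 1 hour, minutes = 27
Hours: 9 + 8 + 1 = 18
Result: 18:27

18:27


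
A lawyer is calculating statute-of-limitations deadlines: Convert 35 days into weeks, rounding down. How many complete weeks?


Total days: 35
Days per week: 7
Division: 35 / 7 = 5 remainder 0
Complete weeks: 5
Remaining days: 0

5


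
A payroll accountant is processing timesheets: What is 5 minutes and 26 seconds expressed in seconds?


Minutes: 5
Extra seconds: 26
Seconds per minute: 60
Minutes to seconds: 5 x 60 = 300
Total: 300 + 26 = 326

326


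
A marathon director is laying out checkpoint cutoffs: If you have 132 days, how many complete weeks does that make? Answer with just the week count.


Total days: 132
Days per week: 7
Division: 132 / 7 = 18 remainder 6
Complete weeks: 18
Remaining days: 6

18


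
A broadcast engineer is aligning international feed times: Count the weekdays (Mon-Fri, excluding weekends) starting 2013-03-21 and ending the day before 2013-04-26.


Start: 2013-03-21 (Thursday)
End (exclusive): 2013-04-26 (Friday)
Total calendar days: 36
Full weeks: 36 // 7 = 5 -> 25 weekdays
Remaining 1 days starting on Thursday:
  Thu(w) -> 1 weekdays
Total business days: 25 + 1 = 26

26


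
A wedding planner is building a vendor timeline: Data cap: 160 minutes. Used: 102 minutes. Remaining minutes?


Total budget: 160 minutes
Time used: 102 minutes
Remaining: 160 - 102 = 58 minutes
Percent used: 63.8%
Percent remaining: 36.2%

58


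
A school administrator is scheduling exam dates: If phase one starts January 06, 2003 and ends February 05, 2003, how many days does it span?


Start date: 2003-01-06
End date: 2003-02-05
Jan 2003: +26 days
Feb 2003: +4 days
Total: 30 days

30


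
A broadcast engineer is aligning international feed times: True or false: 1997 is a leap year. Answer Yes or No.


Year: 1997
Divisible by 4? 1997 / 4 = 499.25 -> No
Not divisible by 4, so NOT a leap year

No


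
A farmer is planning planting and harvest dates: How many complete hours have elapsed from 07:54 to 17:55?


Start: 07:54
End: 17:55
Hour difference: 17 - 7 = 10 hours
Minute difference: 55 - 54 = 1 minutes
Total minutes: 601
Complete hours: 601 / 60 = 10 (remainder 1)

10


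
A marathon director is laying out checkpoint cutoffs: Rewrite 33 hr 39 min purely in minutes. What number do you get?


Hours: 33
Extra minutes: 39
Minutes per hour: 60
Hours to minutes: 33 x 60 = 1980
Total: 1980 + 39 = 2019

2019


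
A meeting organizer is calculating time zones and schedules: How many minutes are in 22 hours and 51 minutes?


Hours: 22
Minutes: 51
Convert hours to minutes: 22 x 60 = 1320
Add remaining minutes: 1320 + 51 = 1371

1371


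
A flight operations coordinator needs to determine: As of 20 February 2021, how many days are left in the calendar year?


Start: February 20, 2021
End: December 31, 2021
Days left in February: 8
March: 31
April: 30
May: 31
June: 30
... plus remaining months
Sum of remaining months: 306
Total: 8 + 306 = 314

314


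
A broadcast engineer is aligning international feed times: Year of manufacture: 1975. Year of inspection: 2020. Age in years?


Birth year: 1975
Current year: 2020
Age = current year - birth year
Age = 2020 - 1975 = 45

45


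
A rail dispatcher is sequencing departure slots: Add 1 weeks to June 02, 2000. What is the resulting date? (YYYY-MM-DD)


Start: 2000-06-02
Weeks to add: 1
Convert to days: 1 x 7 = 7 days
Add 7 days to 2000-06-02
Result: 2000-06-09

2000-06-09


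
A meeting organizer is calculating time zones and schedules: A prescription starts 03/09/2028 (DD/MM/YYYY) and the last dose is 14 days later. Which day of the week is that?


Start: 2028-09-03 (Sunday)
Step 1 - find target date: add 14 days
  2028-09-03 + 14 days = 2028-09-17
Step 2 - day of week:
  14 mod 7 = 0
  Sunday + 0 days -> Sunday
Result: Sunday (2028-09-17)

Sunday


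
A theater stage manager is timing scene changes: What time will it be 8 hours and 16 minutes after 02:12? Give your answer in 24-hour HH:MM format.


Start time: 02:12
Adding: 8 hours 16 minutes
Minutes: 12 + 16 = 28
Hours: 2 + 8 + 0 = 10
Result: 10:28

10:28


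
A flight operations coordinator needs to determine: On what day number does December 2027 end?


Month: December
Year: 2027
December is a 31-day month
Total: 31 days

31


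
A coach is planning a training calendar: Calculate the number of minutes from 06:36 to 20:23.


Start time: 06:36 = 396 minutes from midnight
End time: 20:23 = 1223 minutes from midnight
Difference: 1223 - 396 = 827 minutes
That is 13 hours and 47 minutes

827


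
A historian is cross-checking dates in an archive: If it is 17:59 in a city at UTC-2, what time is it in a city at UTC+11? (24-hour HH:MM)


Local time: 17:59 at UTC-2 (offset -2h)
Target zone: UTC+11 (offset 11h)
Difference: 11 - (-2) = 13 hours
Calculation: 17 + (13) = 30
Wraparound: (30) mod 24 = 6
Result: 06:59

06:59


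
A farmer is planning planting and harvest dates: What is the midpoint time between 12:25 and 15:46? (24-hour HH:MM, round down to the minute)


Start time: 12:25 = 745 minutes from midnight
End time: 15:46 = 946 minutes from midnight
Sum: 745 + 946 = 1691
Midpoint: 1691 / 2 = 845 minutes
Convert: 845 / 60 = 14 hours, 5 minutes
Result: 14:05

14:05


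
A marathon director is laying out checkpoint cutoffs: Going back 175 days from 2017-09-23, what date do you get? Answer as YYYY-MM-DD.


Start: 2017-09-23
Subtracting 175 days
Days already passed in September: 23
After going back through September: 152 more days to subtract
August 2017: 31 days, 121 remaining
July 2017: 31 days, 90 remaining
June 2017: 30 days, 60 remaining
May 2017: 31 days, 29 remaining
Result: 2017-04-01

2017-04-01


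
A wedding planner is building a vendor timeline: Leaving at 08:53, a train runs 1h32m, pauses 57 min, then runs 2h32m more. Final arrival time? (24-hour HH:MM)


Depart: 08:53
Leg 1: +92 min -> 10:25
Layover: +57 min -> 11:22
Leg 2: +152 min -> 13:54
Total travel: 301 minutes = 5h 1m
Arrival: 13:54

13:54


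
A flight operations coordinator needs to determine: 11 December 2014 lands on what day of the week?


Date: 2014-12-11
January 1, 2014 is a Wednesday
Day of year: 345
Offset from Jan 1: 344 days
344 mod 7 = 1
Result: Thursday

Thursday


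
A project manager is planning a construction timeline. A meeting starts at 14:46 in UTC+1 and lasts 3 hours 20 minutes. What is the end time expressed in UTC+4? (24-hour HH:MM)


Start: 14:46 in UTC+1
Step 1 - add duration:
  minutes: 46 + 20 = 66 (carry 1h)
  hours: 14 + 3 + 1 = 18
  end in UTC+1: 18:06
Step 2 - convert UTC+1 -> UTC+4:
  offset difference: 4 - (1) = 3 hours
  18 + (3) = 21 -> mod 24 = 21
Result: 21:06 in UTC+4

21:06


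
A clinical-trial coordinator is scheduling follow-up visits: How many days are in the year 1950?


Year: 1950
Check leap year rules:
Divisible by 4? No
1950 is not a leap year
Days: 365

365


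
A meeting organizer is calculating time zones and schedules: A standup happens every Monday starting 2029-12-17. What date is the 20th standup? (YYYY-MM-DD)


First occurrence: 2029-12-17 (occurrence 1)
Each occurrence is 7 days after the previous.
Occurrence 20 is 19 weeks after the first.
19 weeks = 133 days
2029-12-17 + 133 days = 2030-04-29

2030-04-29


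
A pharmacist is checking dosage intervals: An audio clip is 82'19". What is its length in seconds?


Minutes: 82
Seconds: 19
Convert minutes to seconds: 82 x 60 = 4920
Add remaining seconds: 4920 + 19 = 4939

4939


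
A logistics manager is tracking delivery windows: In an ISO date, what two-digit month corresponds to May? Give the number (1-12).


Calendar month order:
4. April
5. May <--
6. June
May is month number 5

5


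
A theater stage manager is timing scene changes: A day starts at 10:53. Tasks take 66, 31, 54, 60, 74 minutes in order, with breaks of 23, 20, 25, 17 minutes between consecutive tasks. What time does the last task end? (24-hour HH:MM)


Start: 10:53 = 653 min from midnight
  after task 1 (66 min): 11:59
  after break (23 min): 12:22
  after task 2 (31 min): 12:53
  after break (20 min): 13:13
  after task 3 (54 min): 14:07
  after break (25 min): 14:32
  after task 4 (60 min): 15:32
  after break (17 min): 15:49
  after task 5 (74 min): 17:03
Total elapsed: 370 minutes
End time: 17:03

17:03


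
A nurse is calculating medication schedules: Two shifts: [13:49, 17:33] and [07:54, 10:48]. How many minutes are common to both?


Interval A: [829, 1053] minutes from midnight
Interval B: [474, 648] minutes from midnight
Overlap start = max(829, 474) = 829
Overlap end = min(1053, 648) = 648
End <= start, so the intervals do not overlap: 0 minutes

0


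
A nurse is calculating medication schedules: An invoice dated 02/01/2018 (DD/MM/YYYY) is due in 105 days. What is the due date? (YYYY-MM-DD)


Start: 2018-01-02
Adding 105 days
Days remaining in January: 29
After January: 76 days still to add
February 2018: 28 days, 48 remaining
March 2018: 31 days, 17 remaining
April 2018 has 30 days, need 17
Result: 2018-04-17

2018-04-17


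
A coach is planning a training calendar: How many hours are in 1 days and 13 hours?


Days: 1
Extra hours: 13
Hours per day: 24
Days to hours: 1 x 24 = 24
Total: 24 + 13 = 37

37


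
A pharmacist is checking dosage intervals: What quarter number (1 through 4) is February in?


Month: February (month 2)
Q1: January-March (months 1-3)
Q2: April-June (months 4-6)
Q3: July-September (months 7-9)
Q4: October-December (months 10-12)
Month 2 falls in Q1

1


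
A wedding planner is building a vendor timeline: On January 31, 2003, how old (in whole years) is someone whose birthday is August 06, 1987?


Birth: 1987-08-06
Reference: 2003-01-31
Year difference: 2003 - 1987 = 16
Has birthday (08-06) occurred by 01-31? No
Birthday not yet reached this year -> subtract 1
Age in full years: 15

15


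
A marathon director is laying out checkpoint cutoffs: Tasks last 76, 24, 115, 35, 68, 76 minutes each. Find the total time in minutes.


Durations: 76, 24, 115, 35, 68, 76
Running sum: 76
+ 24 = 100
+ 115 = 215
+ 35 = 250
+ 68 = 318
+ 76 = 394
Total duration: 394 minutes
That is 6 hours and 34 minutes

394


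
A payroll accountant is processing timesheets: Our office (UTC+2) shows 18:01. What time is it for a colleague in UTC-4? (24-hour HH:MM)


Local time: 18:01 at UTC+2 (offset 2h)
Target zone: UTC-4 (offset -4h)
Difference: -4 - (2) = -6 hours
Calculation: 18 + (-6) = 12
Result: 12:01

12:01


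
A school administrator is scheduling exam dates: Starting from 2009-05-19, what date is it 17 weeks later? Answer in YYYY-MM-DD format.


Start: 2009-05-19
Weeks to add: 17
Convert to days: 17 x 7 = 119 days
Add 119 days to 2009-05-19
Result: 2009-09-15

2009-09-15


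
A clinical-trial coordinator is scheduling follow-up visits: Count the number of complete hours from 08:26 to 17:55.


Start: 08:26
End: 17:55
Hour difference: 17 - 8 = 9 hours
Minute difference: 55 - 26 = 29 minutes
Total minutes: 569
Complete hours: 569 / 60 = 9 (remainder 29)

9


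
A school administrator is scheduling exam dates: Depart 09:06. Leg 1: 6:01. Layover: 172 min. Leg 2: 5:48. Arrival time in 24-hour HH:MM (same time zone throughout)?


Depart: 09:06
Leg 1: +361 min -> 15:07
Layover: +172 min -> 17:59
Leg 2: +348 min -> 23:47
Total travel: 881 minutes = 14h 41m
Arrival: 23:47

23:47


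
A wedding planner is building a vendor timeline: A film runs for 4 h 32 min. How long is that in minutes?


Hours: 4
Minutes: 32
Convert hours to minutes: 4 x 60 = 240
Add remaining minutes: 240 + 32 = 272

272


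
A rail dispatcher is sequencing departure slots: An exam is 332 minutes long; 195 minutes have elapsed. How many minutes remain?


Total budget: 332 minutes
Time used: 195 minutes
Remaining: 332 - 195 = 137 minutes
Percent used: 58.7%
Percent remaining: 41.3%

137


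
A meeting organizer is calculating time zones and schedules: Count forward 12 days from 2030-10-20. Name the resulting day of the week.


Start: 2030-10-20 (Sunday)
Step 1 - find target date: add 12 days
  2030-10-20 + 12 days = 2030-11-01
Step 2 - day of week:
  12 mod 7 = 5
  Sunday + 5 days -> Friday
Result: Friday (2030-11-01)

Friday


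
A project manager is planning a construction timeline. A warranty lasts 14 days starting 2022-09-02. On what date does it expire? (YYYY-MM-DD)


Start: 2022-09-02
Adding 14 days
Days remaining in September: 28
Result: 2022-09-16

2022-09-16


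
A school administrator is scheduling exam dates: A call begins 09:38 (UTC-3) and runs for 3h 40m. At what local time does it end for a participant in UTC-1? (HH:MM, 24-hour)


Start: 09:38 in UTC-3
Step 1 - add duration:
  minutes: 38 + 40 = 78 (carry 1h)
  hours: 9 + 3 + 1 = 13
  end in UTC-3: 13:18
Step 2 - convert UTC-3 -> UTC-1:
  offset difference: -1 - (-3) = 2 hours
  13 + (2) = 15 -> mod 24 = 15
Result: 15:18 in UTC-1

15:18


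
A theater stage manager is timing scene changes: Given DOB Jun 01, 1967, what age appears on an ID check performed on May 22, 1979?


Birth: 1967-06-01
Reference: 1979-05-22
Year difference: 1979 - 1967 = 12
Has birthday (06-01) occurred by 05-22? No
Birthday not yet reached this year -> subtract 1
Age in full years: 11

11


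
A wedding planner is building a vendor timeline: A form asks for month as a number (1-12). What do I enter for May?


Calendar month order:
4. April
5. May <--
6. June
May is month number 5

5


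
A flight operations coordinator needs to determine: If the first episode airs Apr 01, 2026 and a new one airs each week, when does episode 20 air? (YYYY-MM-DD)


First occurrence: 2026-04-01 (occurrence 1)
Each occurrence is 7 days after the previous.
Occurrence 20 is 19 weeks after the first.
19 weeks = 133 days
2026-04-01 + 133 days = 2026-08-12

2026-08-12


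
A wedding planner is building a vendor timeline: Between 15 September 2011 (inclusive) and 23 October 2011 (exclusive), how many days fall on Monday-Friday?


Start: 2011-09-15 (Thursday)
End (exclusive): 2011-10-23 (Sunday)
Total calendar days: 38
Full weeks: 38 // 7 = 5 -> 25 weekdays
Remaining 3 days starting on Thursday:
  Thu(w), Fri(w), Sat(-) -> 2 weekdays
Total business days: 25 + 2 = 27

27


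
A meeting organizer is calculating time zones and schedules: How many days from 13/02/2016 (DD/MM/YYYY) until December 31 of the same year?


Start: February 13, 2016
End: December 31, 2016
Days left in February: 16
March: 31
April: 30
May: 31
June: 30
... plus remaining months
Sum of remaining months: 306
Total: 16 + 306 = 322

322


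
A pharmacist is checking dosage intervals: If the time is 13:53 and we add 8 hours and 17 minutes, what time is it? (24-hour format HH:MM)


Start time: 13:53
Adding: 8 hours 17 minutes
Minutes: 53 + 17 = 70
Minute overflow: 70 >= 60, so carry 1 hour, minutes = 10
Hours: 13 + 8 + 1 = 22
Result: 22:10

22:10


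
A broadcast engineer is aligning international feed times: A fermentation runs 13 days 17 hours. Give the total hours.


Days: 13
Extra hours: 17
Hours per day: 24
Days to hours: 13 x 24 = 312
Total: 312 + 17 = 329

329


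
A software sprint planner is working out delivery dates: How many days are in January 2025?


Month: January
Year: 2025
January is a 31-day month
Total: 31 days

31


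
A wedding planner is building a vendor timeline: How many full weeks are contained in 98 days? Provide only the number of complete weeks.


Total days: 98
Days per week: 7
Division: 98 / 7 = 14 remainder 0
Complete weeks: 14
Remaining days: 0

14


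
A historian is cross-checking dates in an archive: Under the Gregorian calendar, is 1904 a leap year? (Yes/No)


Year: 1904
Divisible by 4? 1904 / 4 = 476.0 -> Yes
Divisible by 100? 1904 / 100 = 19.04 -> No
Divisible by 4 but not 100, so it IS a leap year

Yes


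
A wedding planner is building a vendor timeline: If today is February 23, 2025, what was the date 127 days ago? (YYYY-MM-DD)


Start: 2025-02-23
Subtracting 127 days
Days already passed in February: 23
After going back through February: 104 more days to subtract
January 2025: 31 days, 73 remaining
December 2024: 31 days, 42 remaining
November 2024: 30 days, 12 remaining
October 2024 has 31 days, need 12
Result: 2024-10-19

2024-10-19


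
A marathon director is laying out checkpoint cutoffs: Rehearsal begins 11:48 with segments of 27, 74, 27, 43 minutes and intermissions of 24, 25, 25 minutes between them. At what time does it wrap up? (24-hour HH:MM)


Start: 11:48 = 708 min from midnight
  after task 1 (27 min): 12:15
  after break (24 min): 12:39
  after task 2 (74 min): 13:53
  after break (25 min): 14:18
  after task 3 (27 min): 14:45
  after break (25 min): 15:10
  after task 4 (43 min): 15:53
Total elapsed: 245 minutes
End time: 15:53

15:53


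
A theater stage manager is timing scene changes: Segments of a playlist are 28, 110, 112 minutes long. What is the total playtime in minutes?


Durations: 28, 110, 112
Running sum: 28
+ 110 = 138
+ 112 = 250
Total duration: 250 minutes
That is 4 hours and 10 minutes

250


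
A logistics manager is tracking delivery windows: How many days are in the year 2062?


Year: 2062
Check leap year rules:
Divisible by 4? No
2062 is not a leap year
Days: 365

365


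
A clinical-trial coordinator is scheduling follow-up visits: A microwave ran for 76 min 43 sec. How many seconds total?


Minutes: 76
Extra seconds: 43
Seconds per minute: 60
Minutes to seconds: 76 x 60 = 4560
Total: 4560 + 43 = 4603

4603


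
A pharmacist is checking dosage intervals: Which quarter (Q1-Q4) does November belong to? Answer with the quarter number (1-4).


Month: November (month 11)
Q1: January-March (months 1-3)
Q2: April-June (months 4-6)
Q3: July-September (months 7-9)
Q4: October-December (months 10-12)
Month 11 falls in Q4

4


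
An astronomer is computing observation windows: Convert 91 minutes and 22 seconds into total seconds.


Minutes: 91
Seconds: 22
Convert minutes to seconds: 91 x 60 = 5460
Add remaining seconds: 5460 + 22 = 5482

5482


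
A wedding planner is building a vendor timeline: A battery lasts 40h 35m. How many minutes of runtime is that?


Hours: 40
Extra minutes: 35
Minutes per hour: 60
Hours to minutes: 40 x 60 = 2400
Total: 2400 + 35 = 2435

2435


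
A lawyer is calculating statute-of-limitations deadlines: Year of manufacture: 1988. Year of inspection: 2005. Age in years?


Birth year: 1988
Current year: 2005
Age = current year - birth year
Age = 2005 - 1988 = 17

17


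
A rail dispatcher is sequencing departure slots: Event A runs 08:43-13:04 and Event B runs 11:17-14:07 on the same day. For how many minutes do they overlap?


Interval A: [523, 784] minutes from midnight
Interval B: [677, 847] minutes from midnight
Overlap start = max(523, 677) = 677
Overlap end = min(784, 847) = 784
Overlap = 784 - 677 = 107 minutes

107


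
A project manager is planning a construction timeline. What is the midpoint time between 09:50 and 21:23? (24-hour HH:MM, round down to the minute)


Start time: 09:50 = 590 minutes from midnight
End time: 21:23 = 1283 minutes from midnight
Sum: 590 + 1283 = 1873
Midpoint: 1873 / 2 = 936 minutes
Convert: 936 / 60 = 15 hours, 36 minutes
Result: 15:36

15:36


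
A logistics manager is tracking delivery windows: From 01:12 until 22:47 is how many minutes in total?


Start time: 01:12 = 72 minutes from midnight
End time: 22:47 = 1367 minutes from midnight
Difference: 1367 - 72 = 1295 minutes
That is 21 hours and 35 minutes

1295


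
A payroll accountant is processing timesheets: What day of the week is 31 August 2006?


Date: 2006-08-31
January 1, 2006 is a Sunday
Day of year: 243
Offset from Jan 1: 242 days
242 mod 7 = 4
Result: Thursday

Thursday


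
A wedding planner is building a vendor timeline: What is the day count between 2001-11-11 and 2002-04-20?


Start date: 2001-11-11
End date: 2002-04-20
Nov 2001: +20 days
Dec 2001: +31 days
Jan 2002: +31 days
... (3 more months)
Total: 160 days

160


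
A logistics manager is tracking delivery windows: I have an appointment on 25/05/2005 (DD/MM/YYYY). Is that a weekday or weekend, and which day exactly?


Date: 2005-05-25
January 1, 2005 is a Saturday
Day of year: 145
Offset from Jan 1: 144 days
144 mod 7 = 4
Result: Wednesday

Wednesday


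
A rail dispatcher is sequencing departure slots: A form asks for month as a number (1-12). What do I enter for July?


Calendar month order:
6. June
7. July <--
8. August
July is month number 7

7


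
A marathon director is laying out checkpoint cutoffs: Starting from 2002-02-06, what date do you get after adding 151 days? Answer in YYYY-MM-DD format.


Start: 2002-02-06
Adding 151 days
Days remaining in February: 22
After February: 129 days still to add
March 2002: 31 days, 98 remaining
April 2002: 30 days, 68 remaining
May 2002: 31 days, 37 remaining
June 2002: 30 days, 7 remaining
Result: 2002-07-07

2002-07-07


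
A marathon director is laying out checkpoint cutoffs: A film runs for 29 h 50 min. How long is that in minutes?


Hours: 29
Minutes: 50
Convert hours to minutes: 29 x 60 = 1740
Add remaining minutes: 1740 + 50 = 1790

1790


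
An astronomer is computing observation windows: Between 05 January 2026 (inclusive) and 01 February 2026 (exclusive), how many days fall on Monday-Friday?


Start: 2026-01-05 (Monday)
End (exclusive): 2026-02-01 (Sunday)
Total calendar days: 27
Full weeks: 27 // 7 = 3 -> 15 weekdays
Remaining 6 days starting on Monday:
  Mon(w), Tue(w), Wed(w), Thu(w), Fri(w), Sat(-) -> 5 weekdays
Total business days: 15 + 5 = 20

20


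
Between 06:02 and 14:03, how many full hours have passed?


Start: 06:02
End: 14:03
Hour difference: 14 - 6 = 8 hours
Minute difference: 3 - 2 = 1 minutes
Total minutes: 481
Complete hours: 481 / 60 = 8 (remainder 1)

8


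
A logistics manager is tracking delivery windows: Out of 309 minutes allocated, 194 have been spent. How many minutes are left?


Total budget: 309 minutes
Time used: 194 minutes
Remaining: 309 - 194 = 115 minutes
Percent used: 62.8%
Percent remaining: 37.2%

115


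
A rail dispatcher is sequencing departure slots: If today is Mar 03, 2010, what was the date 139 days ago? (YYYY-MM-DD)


Start: 2010-03-03
Subtracting 139 days
Days already passed in March: 3
After going back through March: 136 more days to subtract
February 2010: 28 days, 108 remaining
January 2010: 31 days, 77 remaining
December 2009: 31 days, 46 remaining
November 2009: 30 days, 16 remaining
Result: 2009-10-15

2009-10-15


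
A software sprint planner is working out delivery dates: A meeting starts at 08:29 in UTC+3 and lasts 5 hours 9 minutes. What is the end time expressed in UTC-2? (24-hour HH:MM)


Start: 08:29 in UTC+3
Step 1 - add duration:
  minutes: 29 + 9 = 38
  hours: 8 + 5 + 0 = 13
  end in UTC+3: 13:38
Step 2 - convert UTC+3 -> UTC-2:
  offset difference: -2 - (3) = -5 hours
  13 + (-5) = 8 -> mod 24 = 8
Result: 08:38 in UTC-2

08:38


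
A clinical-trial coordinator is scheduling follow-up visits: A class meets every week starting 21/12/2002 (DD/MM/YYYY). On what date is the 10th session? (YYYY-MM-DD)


First occurrence: 2002-12-21 (occurrence 1)
Each occurrence is 7 days after the previous.
Occurrence 10 is 9 weeks after the first.
9 weeks = 63 days
2002-12-21 + 63 days = 2003-02-22

2003-02-22


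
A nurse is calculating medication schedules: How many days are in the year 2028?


Year: 2028
Check leap year rules:
Divisible by 4? Yes
Divisible by 100? No
2028 is a leap year
Days: 366

366


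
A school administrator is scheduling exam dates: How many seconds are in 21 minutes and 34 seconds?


Minutes: 21
Seconds: 34
Convert minutes to seconds: 21 x 60 = 1260
Add remaining seconds: 1260 + 34 = 1294

1294


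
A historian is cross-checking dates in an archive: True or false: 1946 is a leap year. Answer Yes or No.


Year: 1946
Divisible by 4? 1946 / 4 = 486.5 -> No
Not divisible by 4, so NOT a leap year

No


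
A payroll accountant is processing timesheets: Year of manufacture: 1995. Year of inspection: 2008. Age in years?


Birth year: 1995
Current year: 2008
Age = current year - birth year
Age = 2008 - 1995 = 13

13


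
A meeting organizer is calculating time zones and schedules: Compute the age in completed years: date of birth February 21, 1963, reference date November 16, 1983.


Birth: 1963-02-21
Reference: 1983-11-16
Year difference: 1983 - 1963 = 20
Has birthday (02-21) occurred by 11-16? Yes
Age in full years: 20

20


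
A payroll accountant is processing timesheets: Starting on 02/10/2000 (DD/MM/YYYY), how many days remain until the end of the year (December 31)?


Start: October 02, 2000
End: December 31, 2000
Days left in October: 29
November: 30
December: 31
Sum of remaining months: 61
Total: 29 + 61 = 90

90


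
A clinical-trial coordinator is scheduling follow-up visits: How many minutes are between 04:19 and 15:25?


Start time: 04:19 = 259 minutes from midnight
End time: 15:25 = 925 minutes from midnight
Difference: 925 - 259 = 666 minutes
That is 11 hours and 6 minutes

666


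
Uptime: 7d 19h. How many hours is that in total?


Days: 7
Extra hours: 19
Hours per day: 24
Days to hours: 7 x 24 = 168
Total: 168 + 19 = 187

187


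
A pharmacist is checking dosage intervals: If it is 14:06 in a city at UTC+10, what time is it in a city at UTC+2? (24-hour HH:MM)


Local time: 14:06 at UTC+10 (offset 10h)
Target zone: UTC+2 (offset 2h)
Difference: 2 - (10) = -8 hours
Calculation: 14 + (-8) = 6
Result: 06:06

06:06


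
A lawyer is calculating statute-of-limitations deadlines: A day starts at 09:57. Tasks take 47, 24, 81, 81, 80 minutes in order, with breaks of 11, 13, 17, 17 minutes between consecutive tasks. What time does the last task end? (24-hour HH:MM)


Start: 09:57 = 597 min from midnight
  after task 1 (47 min): 10:44
  after break (11 min): 10:55
  after task 2 (24 min): 11:19
  after break (13 min): 11:32
  after task 3 (81 min): 12:53
  after break (17 min): 13:10
  after task 4 (81 min): 14:31
  after break (17 min): 14:48
  after task 5 (80 min): 16:08
Total elapsed: 371 minutes
End time: 16:08

16:08


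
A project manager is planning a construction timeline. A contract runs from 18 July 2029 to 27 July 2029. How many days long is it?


Start date: 2029-07-18
End date: 2029-07-27
Jul 2029: +9 days
Total: 9 days

9


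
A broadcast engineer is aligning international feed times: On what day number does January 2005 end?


Month: January
Year: 2005
January is a 31-day month
Total: 31 days

31


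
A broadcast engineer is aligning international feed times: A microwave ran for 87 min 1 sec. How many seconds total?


Minutes: 87
Extra seconds: 1
Seconds per minute: 60
Minutes to seconds: 87 x 60 = 5220
Total: 5220 + 1 = 5221

5221


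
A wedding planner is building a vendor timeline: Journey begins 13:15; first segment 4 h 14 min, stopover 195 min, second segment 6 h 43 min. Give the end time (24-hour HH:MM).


Depart: 13:15
Leg 1: +254 min -> 17:29
Layover: +195 min -> 20:44
Leg 2: +403 min -> 03:27
Total travel: 852 minutes = 14h 12m
Arrival: 03:27

03:27


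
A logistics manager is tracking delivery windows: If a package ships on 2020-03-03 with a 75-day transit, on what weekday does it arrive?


Start: 2020-03-03 (Tuesday)
Step 1 - find target date: add 75 days
  2020-03-03 + 75 days = 2020-05-17
Step 2 - day of week:
  75 mod 7 = 5
  Tuesday + 5 days -> Sunday
Result: Sunday (2020-05-17)

Sunday


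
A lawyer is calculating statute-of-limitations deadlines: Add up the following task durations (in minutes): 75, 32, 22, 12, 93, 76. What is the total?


Durations: 75, 32, 22, 12, 93, 76
Running sum: 75
+ 32 = 107
+ 22 = 129
+ 12 = 141
+ 93 = 234
+ 76 = 310
Total duration: 310 minutes
That is 5 hours and 10 minutes

310


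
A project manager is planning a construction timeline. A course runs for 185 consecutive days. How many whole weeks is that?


Total days: 185
Days per week: 7
Division: 185 / 7 = 26 remainder 3
Complete weeks: 26
Remaining days: 3

26


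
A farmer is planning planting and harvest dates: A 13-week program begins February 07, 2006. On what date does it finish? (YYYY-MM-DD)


Start: 2006-02-07
Weeks to add: 13
Convert to days: 13 x 7 = 91 days
Add 91 days to 2006-02-07
Result: 2006-05-09

2006-05-09


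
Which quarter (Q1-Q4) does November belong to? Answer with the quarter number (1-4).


Month: November (month 11)
Q1: January-March (months 1-3)
Q2: April-June (months 4-6)
Q3: July-September (months 7-9)
Q4: October-December (months 10-12)
Month 11 falls in Q4

4


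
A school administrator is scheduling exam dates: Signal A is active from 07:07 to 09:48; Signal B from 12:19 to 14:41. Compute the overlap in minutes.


Interval A: [427, 588] minutes from midnight
Interval B: [739, 881] minutes from midnight
Overlap start = max(427, 739) = 739
Overlap end = min(588, 881) = 588
End <= start, so the intervals do not overlap: 0 minutes

0


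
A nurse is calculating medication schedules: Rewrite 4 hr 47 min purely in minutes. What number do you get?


Hours: 4
Extra minutes: 47
Minutes per hour: 60
Hours to minutes: 4 x 60 = 240
Total: 240 + 47 = 287

287


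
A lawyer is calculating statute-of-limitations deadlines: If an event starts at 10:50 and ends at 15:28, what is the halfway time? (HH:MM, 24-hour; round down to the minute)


Start time: 10:50 = 650 minutes from midnight
End time: 15:28 = 928 minutes from midnight
Sum: 650 + 928 = 1578
Midpoint: 1578 / 2 = 789 minutes
Convert: 789 / 60 = 13 hours, 9 minutes
Result: 13:09

13:09


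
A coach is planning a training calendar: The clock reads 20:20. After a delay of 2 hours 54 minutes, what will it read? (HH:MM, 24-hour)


Start time: 20:20
Adding: 2 hours 54 minutes
Minutes: 20 + 54 = 74
Minute overflow: 74 >= 60, so carry 1 hour, minutes = 14
Hours: 20 + 2 + 1 = 23
Result: 23:14

23:14


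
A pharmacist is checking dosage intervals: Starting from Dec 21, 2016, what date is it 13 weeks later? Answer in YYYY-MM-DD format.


Start: 2016-12-21
Weeks to add: 13
Convert to days: 13 x 7 = 91 days
Add 91 days to 2016-12-21
Result: 2017-03-22

2017-03-22


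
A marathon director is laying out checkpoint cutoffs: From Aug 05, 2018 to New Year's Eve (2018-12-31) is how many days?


Start: August 05, 2018
End: December 31, 2018
Days left in August: 26
September: 30
October: 31
November: 30
December: 31
Sum of remaining months: 122
Total: 26 + 122 = 148

148


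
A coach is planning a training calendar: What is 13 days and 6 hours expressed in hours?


Days: 13
Extra hours: 6
Hours per day: 24
Days to hours: 13 x 24 = 312
Total: 312 + 6 = 318

318


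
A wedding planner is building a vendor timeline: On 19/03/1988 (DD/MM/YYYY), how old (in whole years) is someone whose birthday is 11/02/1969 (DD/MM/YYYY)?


Birth: 1969-02-11
Reference: 1988-03-19
Year difference: 1988 - 1969 = 19
Has birthday (02-11) occurred by 03-19? Yes
Age in full years: 19

19


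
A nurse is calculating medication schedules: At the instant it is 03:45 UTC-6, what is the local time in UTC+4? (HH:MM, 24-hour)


Local time: 03:45 at UTC-6 (offset -6h)
Target zone: UTC+4 (offset 4h)
Difference: 4 - (-6) = 10 hours
Calculation: 3 + (10) = 13
Result: 13:45

13:45


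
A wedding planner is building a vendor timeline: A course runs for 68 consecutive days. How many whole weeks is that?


Total days: 68
Days per week: 7
Division: 68 / 7 = 9 remainder 5
Complete weeks: 9
Remaining days: 5

9


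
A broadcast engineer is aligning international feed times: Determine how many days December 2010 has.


Month: December
Year: 2010
December is a 31-day month
Total: 31 days

31


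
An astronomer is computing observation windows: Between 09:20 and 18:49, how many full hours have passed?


Start: 09:20
End: 18:49
Hour difference: 18 - 9 = 9 hours
Minute difference: 49 - 20 = 29 minutes
Total minutes: 569
Complete hours: 569 / 60 = 9 (remainder 29)

9


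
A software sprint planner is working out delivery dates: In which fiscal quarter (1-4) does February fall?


Month: February (month 2)
Q1: January-March (months 1-3)
Q2: April-June (months 4-6)
Q3: July-September (months 7-9)
Q4: October-December (months 10-12)
Month 2 falls in Q1

1


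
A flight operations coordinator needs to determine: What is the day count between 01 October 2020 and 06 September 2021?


Start date: 2020-10-01
End date: 2021-09-06
Oct 2020: +31 days
Nov 2020: +30 days
Dec 2020: +31 days
... (9 more months)
Total: 340 days

340


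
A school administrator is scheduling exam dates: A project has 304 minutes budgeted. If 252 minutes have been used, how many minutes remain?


Total budget: 304 minutes
Time used: 252 minutes
Remaining: 304 - 252 = 52 minutes
Percent used: 82.9%
Percent remaining: 17.1%

52


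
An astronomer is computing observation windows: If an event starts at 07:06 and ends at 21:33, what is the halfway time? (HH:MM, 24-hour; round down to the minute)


Start time: 07:06 = 426 minutes from midnight
End time: 21:33 = 1293 minutes from midnight
Sum: 426 + 1293 = 1719
Midpoint: 1719 / 2 = 859 minutes
Convert: 859 / 60 = 14 hours, 19 minutes
Result: 14:19

14:19


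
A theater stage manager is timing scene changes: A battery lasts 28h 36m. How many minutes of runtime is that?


Hours: 28
Extra minutes: 36
Minutes per hour: 60
Hours to minutes: 28 x 60 = 1680
Total: 1680 + 36 = 1716

1716


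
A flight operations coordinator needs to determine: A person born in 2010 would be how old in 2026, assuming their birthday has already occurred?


Birth year: 2010
Current year: 2026
Age = current year - birth year
Age = 2026 - 2010 = 16

16


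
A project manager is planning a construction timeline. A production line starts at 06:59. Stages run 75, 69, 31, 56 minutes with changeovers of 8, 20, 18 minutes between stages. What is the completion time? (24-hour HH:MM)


Start: 06:59 = 419 min from midnight
  after task 1 (75 min): 08:14
  after break (8 min): 08:22
  after task 2 (69 min): 09:31
  after break (20 min): 09:51
  after task 3 (31 min): 10:22
  after break (18 min): 10:40
  after task 4 (56 min): 11:36
Total elapsed: 277 minutes
End time: 11:36

11:36


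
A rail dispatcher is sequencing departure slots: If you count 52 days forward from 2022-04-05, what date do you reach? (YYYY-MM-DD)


Start: 2022-04-05
Adding 52 days
Days remaining in April: 25
After April: 27 days still to add
May 2022 has 31 days, need 27
Result: 2022-05-27

2022-05-27


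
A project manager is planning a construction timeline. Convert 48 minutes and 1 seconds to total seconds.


Minutes: 48
Extra seconds: 1
Seconds per minute: 60
Minutes to seconds: 48 x 60 = 2880
Total: 2880 + 1 = 2881

2881


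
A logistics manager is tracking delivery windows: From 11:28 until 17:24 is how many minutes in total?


Start time: 11:28 = 688 minutes from midnight
End time: 17:24 = 1044 minutes from midnight
Difference: 1044 - 688 = 356 minutes
That is 5 hours and 56 minutes

356


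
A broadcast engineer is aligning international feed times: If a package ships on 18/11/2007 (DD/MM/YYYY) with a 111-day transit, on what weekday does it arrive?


Start: 2007-11-18 (Sunday)
Step 1 - find target date: add 111 days
  2007-11-18 + 111 days = 2008-03-08
Step 2 - day of week:
  111 mod 7 = 6
  Sunday + 6 days -> Saturday
Result: Saturday (2008-03-08)

Saturday


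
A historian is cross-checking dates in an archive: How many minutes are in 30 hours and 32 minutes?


Hours: 30
Minutes: 32
Convert hours to minutes: 30 x 60 = 1800
Add remaining minutes: 1800 + 32 = 1832

1832


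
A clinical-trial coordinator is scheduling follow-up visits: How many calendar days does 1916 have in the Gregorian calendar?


Year: 1916
Check leap year rules:
Divisible by 4? Yes
Divisible by 100? No
1916 is a leap year
Days: 366

366


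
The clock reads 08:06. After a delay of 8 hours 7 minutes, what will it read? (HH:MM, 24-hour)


Start time: 08:06
Adding: 8 hours 7 minutes
Minutes: 6 + 7 = 13
Hours: 8 + 8 + 0 = 16
Result: 16:13

16:13


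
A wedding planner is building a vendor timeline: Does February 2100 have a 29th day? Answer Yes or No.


Year: 2100
Divisible by 4? 2100 / 4 = 525.0 -> Yes
Divisible by 100? 2100 / 100 = 21.0 -> Yes
Divisible by 400? 2100 / 400 = 5.25 -> No
Divisible by 100 but not 400, so NOT a leap year

No


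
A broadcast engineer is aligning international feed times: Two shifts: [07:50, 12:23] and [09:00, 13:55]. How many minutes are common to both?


Interval A: [470, 743] minutes from midnight
Interval B: [540, 835] minutes from midnight
Overlap start = max(470, 540) = 540
Overlap end = min(743, 835) = 743
Overlap = 743 - 540 = 203 minutes

203


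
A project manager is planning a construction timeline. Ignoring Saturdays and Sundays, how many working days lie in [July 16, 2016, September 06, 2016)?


Start: 2016-07-16 (Saturday)
End (exclusive): 2016-09-06 (Tuesday)
Total calendar days: 52
Full weeks: 52 // 7 = 7 -> 35 weekdays
Remaining 3 days starting on Saturday:
  Sat(-), Sun(-), Mon(w) -> 1 weekdays
Total business days: 35 + 1 = 36

36


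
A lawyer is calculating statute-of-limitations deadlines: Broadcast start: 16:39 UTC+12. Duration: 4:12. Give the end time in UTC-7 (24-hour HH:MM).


Start: 16:39 in UTC+12
Step 1 - add duration:
  minutes: 39 + 12 = 51
  hours: 16 + 4 + 0 = 20
  end in UTC+12: 20:51
Step 2 - convert UTC+12 -> UTC-7:
  offset difference: -7 - (12) = -19 hours
  20 + (-19) = 1 -> mod 24 = 1
Result: 01:51 in UTC-7

01:51


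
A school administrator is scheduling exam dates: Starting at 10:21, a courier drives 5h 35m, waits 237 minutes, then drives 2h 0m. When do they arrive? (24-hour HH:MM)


Depart: 10:21
Leg 1: +335 min -> 15:56
Layover: +237 min -> 19:53
Leg 2: +120 min -> 21:53
Total travel: 692 minutes = 11h 32m
Arrival: 21:53

21:53


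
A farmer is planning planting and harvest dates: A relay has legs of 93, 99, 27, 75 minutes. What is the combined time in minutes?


Durations: 93, 99, 27, 75
Running sum: 93
+ 99 = 192
+ 27 = 219
+ 75 = 294
Total duration: 294 minutes
That is 4 hours and 54 minutes

294
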